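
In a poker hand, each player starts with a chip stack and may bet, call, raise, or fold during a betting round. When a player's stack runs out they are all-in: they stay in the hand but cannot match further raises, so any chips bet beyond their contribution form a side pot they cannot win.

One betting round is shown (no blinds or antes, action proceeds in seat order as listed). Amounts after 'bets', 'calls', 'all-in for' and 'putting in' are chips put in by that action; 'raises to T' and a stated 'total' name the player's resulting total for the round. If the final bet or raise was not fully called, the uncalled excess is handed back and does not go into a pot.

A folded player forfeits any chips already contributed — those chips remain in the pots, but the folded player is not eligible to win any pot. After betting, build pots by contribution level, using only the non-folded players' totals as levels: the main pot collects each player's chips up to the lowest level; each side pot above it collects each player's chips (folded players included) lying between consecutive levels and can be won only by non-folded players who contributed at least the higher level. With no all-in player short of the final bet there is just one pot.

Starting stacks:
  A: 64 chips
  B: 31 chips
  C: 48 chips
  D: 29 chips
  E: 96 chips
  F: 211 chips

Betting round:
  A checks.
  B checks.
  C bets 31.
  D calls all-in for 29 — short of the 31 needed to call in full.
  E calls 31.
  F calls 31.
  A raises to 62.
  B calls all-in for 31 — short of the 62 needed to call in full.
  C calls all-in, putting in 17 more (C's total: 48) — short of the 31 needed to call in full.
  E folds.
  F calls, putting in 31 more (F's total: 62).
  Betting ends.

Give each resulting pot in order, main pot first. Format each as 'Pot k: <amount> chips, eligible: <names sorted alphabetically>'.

Pot 1: 174 chips, eligible: A, B, C, D, F
Pot 2: 10 chips, eligible: A, B, C, F
Pot 3: 51 chips, eligible: A, C, F
Pot 4: 28 chips, eligible: A, F

Derivation:
Contributions: A=62, B=31, C=48, D=29, E=31, F=62
Folded: E
Pot levels (distinct totals of non-folded players): 29, 31, 48, 62
Layer 1-29: 29 each from A, B, C, D, E, F = 29*6 = 174 chips; eligible A, B, C, D, F
Layer 30-31: 2 each from A, B, C, E, F = 2*5 = 10 chips; eligible A, B, C, F
Layer 32-48: 17 each from A, C, F = 17*3 = 51 chips; eligible A, C, F
Layer 49-62: 14 each from A, F = 14*2 = 28 chips; eligible A, F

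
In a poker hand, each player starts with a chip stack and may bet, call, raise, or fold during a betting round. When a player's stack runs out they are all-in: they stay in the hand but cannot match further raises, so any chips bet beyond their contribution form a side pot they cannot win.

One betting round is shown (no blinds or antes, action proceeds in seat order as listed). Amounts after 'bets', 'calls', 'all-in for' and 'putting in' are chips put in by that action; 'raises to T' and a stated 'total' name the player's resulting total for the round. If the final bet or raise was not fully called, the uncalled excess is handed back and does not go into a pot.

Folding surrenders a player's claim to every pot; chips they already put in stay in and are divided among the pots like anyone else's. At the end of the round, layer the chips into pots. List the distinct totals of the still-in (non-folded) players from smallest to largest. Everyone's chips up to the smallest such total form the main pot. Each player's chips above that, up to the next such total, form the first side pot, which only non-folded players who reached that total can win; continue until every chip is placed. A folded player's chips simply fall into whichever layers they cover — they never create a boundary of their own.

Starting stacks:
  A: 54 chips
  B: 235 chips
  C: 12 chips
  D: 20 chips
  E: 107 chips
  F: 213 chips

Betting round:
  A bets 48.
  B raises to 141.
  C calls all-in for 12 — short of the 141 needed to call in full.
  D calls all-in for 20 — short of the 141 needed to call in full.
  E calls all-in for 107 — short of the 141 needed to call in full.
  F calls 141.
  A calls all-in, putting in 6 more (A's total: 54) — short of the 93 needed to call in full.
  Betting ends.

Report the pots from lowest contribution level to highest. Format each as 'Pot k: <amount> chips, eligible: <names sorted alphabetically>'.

Contributions: A=54, B=141, C=12, D=20, E=107, F=141
Pot levels (distinct totals of non-folded players): 12, 20, 54, 107, 141
Layer 1-12: 12 each from A, B, C, D, E, F = 12*6 = 72 chips; eligible A, B, C, D, E, F
Layer 13-20: 8 each from A, B, D, E, F = 8*5 = 40 chips; eligible A, B, D, E, F
Layer 21-54: 34 each from A, B, E, F = 34*4 = 136 chips; eligible A, B, E, F
Layer 55-107: 53 each from B, E, F = 53*3 = 159 chips; eligible B, E, F
Layer 108-141: 34 each from B, F = 34*2 = 68 chips; eligible B, F

Pot 1: 72 chips, eligible: A, B, C, D, E, F
Pot 2: 40 chips, eligible: A, B, D, E, F
Pot 3: 136 chips, eligible: A, B, E, F
Pot 4: 159 chips, eligible: B, E, F
Pot 5: 68 chips, eligible: B, F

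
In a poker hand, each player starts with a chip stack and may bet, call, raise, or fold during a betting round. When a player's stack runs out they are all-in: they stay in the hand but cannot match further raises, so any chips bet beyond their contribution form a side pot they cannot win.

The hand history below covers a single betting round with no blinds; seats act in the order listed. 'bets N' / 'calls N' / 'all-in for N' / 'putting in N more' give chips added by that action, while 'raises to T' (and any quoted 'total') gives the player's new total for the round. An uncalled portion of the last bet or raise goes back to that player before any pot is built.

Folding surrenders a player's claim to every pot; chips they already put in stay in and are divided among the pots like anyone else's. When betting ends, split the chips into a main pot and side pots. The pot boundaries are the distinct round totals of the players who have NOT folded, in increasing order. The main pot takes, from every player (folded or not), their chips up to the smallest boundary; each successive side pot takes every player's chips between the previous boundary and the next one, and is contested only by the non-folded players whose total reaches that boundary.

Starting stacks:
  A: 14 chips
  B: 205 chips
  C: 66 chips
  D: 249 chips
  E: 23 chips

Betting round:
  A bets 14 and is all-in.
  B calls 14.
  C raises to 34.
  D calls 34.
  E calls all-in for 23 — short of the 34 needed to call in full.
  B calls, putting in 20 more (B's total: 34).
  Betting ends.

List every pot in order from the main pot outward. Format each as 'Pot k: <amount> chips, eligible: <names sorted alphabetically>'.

Contributions: A=14, B=34, C=34, D=34, E=23
Pot levels (distinct totals of non-folded players): 14, 23, 34
Layer 1-14: 14 each from A, B, C, D, E = 14*5 = 70 chips; eligible A, B, C, D, E
Layer 15-23: 9 each from B, C, D, E = 9*4 = 36 chips; eligible B, C, D, E
Layer 24-34: 11 each from B, C, D = 11*3 = 33 chips; eligible B, C, D

Pot 1: 70 chips, eligible: A, B, C, D, E
Pot 2: 36 chips, eligible: B, C, D, E
Pot 3: 33 chips, eligible: B, C, D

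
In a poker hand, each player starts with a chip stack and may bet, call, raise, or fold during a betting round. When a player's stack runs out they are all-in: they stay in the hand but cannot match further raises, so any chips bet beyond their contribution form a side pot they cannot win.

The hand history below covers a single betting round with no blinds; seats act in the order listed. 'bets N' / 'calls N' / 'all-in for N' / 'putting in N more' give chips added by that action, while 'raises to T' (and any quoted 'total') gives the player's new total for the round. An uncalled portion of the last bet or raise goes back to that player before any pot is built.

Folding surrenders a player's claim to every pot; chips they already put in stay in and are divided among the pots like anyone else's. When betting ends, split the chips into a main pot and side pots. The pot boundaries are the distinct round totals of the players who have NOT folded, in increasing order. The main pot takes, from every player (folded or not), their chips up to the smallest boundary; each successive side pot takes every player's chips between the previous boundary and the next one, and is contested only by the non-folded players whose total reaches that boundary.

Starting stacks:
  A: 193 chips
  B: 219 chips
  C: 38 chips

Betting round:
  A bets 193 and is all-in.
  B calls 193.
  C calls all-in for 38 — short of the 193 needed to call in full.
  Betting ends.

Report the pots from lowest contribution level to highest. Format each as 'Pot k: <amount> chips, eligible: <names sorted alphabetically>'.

Contributions: A=193, B=193, C=38
Pot levels (distinct totals of non-folded players): 38, 193
Layer 1-38: 38 each from A, B, C = 38*3 = 114 chips; eligible A, B, C
Layer 39-193: 155 each from A, B = 155*2 = 310 chips; eligible A, B

Pot 1: 114 chips, eligible: A, B, C
Pot 2: 310 chips, eligible: A, B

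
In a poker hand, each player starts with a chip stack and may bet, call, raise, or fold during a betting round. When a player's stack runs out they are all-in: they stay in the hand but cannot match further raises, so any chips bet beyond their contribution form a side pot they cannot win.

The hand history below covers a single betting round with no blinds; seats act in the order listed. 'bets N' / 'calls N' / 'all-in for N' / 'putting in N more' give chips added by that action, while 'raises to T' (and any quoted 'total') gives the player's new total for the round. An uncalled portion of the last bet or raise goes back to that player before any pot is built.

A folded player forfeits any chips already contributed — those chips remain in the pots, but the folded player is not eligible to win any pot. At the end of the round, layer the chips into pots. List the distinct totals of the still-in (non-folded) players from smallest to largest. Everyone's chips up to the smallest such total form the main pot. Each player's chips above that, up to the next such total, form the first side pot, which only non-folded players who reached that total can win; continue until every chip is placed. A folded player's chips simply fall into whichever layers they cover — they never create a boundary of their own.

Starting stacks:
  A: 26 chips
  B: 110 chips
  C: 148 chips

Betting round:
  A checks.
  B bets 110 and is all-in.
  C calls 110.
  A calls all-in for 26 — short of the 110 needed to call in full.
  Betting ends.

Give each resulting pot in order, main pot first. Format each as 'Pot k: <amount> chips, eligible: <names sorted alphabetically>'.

Pot 1: 78 chips, eligible: A, B, C
Pot 2: 168 chips, eligible: B, C

Derivation:
Contributions: A=26, B=110, C=110
Pot levels (distinct totals of non-folded players): 26, 110
Layer 1-26: 26 each from A, B, C = 26*3 = 78 chips; eligible A, B, C
Layer 27-110: 84 each from B, C = 84*2 = 168 chips; eligible B, C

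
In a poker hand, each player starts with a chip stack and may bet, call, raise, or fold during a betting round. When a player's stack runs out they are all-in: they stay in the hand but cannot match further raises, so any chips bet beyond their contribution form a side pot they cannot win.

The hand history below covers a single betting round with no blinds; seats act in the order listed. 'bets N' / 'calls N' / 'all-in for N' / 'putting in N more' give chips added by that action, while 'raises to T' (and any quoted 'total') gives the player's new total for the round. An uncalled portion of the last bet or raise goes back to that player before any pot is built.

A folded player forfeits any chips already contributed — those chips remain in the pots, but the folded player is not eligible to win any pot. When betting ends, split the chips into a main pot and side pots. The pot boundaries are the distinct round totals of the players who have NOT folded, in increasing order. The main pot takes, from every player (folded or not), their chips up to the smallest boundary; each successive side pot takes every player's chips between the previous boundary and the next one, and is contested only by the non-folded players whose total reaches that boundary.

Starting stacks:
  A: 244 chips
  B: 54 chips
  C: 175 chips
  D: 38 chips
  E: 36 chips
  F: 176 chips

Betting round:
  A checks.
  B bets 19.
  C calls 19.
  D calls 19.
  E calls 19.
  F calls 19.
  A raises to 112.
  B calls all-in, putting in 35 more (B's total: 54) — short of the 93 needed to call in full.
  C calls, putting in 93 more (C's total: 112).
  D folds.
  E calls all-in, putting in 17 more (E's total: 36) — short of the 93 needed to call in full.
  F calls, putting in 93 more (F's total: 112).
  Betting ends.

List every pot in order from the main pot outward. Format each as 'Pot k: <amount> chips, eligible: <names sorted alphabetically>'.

Pot 1: 199 chips, eligible: A, B, C, E, F
Pot 2: 72 chips, eligible: A, B, C, F
Pot 3: 174 chips, eligible: A, C, F

Derivation:
Contributions: A=112, B=54, C=112, D=19, E=36, F=112
Folded: D
Pot levels (distinct totals of non-folded players): 36, 54, 112
Layer 1-36: A 36 + B 36 + C 36 + D 19 + E 36 + F 36 = 199 chips; eligible A, B, C, E, F
Layer 37-54: 18 each from A, B, C, F = 18*4 = 72 chips; eligible A, B, C, F
Layer 55-112: 58 each from A, C, F = 58*3 = 174 chips; eligible A, C, F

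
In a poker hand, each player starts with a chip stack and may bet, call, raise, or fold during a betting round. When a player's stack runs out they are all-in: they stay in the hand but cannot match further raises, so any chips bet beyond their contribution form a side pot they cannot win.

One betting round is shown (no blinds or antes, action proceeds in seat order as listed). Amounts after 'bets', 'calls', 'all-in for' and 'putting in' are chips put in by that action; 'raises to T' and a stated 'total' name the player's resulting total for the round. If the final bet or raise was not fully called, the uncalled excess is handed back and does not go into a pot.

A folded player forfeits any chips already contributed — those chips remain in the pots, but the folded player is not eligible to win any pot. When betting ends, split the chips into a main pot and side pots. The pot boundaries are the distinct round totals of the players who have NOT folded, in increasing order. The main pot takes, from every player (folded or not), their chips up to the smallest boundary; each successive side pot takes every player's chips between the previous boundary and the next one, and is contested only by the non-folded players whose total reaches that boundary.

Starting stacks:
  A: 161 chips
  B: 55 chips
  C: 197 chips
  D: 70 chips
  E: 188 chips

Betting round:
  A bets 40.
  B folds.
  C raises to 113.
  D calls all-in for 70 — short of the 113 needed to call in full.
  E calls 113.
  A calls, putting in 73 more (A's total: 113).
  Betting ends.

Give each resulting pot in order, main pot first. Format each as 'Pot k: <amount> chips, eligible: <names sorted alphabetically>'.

Pot 1: 280 chips, eligible: A, C, D, E
Pot 2: 129 chips, eligible: A, C, E

Derivation:
Contributions: A=113, C=113, D=70, E=113
Folded: B
Pot levels (distinct totals of non-folded players): 70, 113
Layer 1-70: 70 each from A, C, D, E = 70*4 = 280 chips; eligible A, C, D, E
Layer 71-113: 43 each from A, C, E = 43*3 = 129 chips; eligible A, C, E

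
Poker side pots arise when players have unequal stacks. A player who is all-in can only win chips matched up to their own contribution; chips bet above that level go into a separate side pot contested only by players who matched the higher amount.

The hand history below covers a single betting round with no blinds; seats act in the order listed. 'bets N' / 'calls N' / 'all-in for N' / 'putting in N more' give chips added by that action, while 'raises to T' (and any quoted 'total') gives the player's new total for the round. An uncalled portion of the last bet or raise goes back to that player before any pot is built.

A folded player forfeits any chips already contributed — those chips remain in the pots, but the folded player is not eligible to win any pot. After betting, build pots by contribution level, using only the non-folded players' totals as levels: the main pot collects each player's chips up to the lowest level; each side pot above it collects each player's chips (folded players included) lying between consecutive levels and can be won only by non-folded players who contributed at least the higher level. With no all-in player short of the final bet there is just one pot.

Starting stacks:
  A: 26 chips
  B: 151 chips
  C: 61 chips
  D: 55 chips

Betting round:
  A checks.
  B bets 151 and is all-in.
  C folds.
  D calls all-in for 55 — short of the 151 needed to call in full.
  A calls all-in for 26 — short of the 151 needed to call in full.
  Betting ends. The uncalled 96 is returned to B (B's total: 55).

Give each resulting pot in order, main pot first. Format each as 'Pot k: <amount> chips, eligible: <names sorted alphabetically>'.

Contributions (after 96 returned to B): A=26, B=55, D=55
Folded: C
Pot levels (distinct totals of non-folded players): 26, 55
Layer 1-26: 26 each from A, B, D = 26*3 = 78 chips; eligible A, B, D
Layer 27-55: 29 each from B, D = 29*2 = 58 chips; eligible B, D

Pot 1: 78 chips, eligible: A, B, D
Pot 2: 58 chips, eligible: B, D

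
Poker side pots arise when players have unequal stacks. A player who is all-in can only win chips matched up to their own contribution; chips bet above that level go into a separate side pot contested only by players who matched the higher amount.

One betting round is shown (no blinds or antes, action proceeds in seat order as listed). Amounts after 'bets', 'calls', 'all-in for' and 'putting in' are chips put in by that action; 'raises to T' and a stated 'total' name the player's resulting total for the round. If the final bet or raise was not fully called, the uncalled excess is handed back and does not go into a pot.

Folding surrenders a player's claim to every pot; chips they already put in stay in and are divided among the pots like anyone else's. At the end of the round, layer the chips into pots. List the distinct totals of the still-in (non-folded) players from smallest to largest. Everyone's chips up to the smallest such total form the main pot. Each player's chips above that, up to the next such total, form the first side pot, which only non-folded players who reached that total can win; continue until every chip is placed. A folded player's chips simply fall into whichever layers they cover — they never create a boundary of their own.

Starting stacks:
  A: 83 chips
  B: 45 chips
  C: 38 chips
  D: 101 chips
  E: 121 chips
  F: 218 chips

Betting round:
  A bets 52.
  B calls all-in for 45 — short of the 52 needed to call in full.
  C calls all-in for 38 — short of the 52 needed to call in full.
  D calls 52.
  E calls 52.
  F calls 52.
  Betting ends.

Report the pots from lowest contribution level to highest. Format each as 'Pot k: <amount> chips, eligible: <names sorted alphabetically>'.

Pot 1: 228 chips, eligible: A, B, C, D, E, F
Pot 2: 35 chips, eligible: A, B, D, E, F
Pot 3: 28 chips, eligible: A, D, E, F

Derivation:
Contributions: A=52, B=45, C=38, D=52, E=52, F=52
Pot levels (distinct totals of non-folded players): 38, 45, 52
Layer 1-38: 38 each from A, B, C, D, E, F = 38*6 = 228 chips; eligible A, B, C, D, E, F
Layer 39-45: 7 each from A, B, D, E, F = 7*5 = 35 chips; eligible A, B, D, E, F
Layer 46-52: 7 each from A, D, E, F = 7*4 = 28 chips; eligible A, D, E, F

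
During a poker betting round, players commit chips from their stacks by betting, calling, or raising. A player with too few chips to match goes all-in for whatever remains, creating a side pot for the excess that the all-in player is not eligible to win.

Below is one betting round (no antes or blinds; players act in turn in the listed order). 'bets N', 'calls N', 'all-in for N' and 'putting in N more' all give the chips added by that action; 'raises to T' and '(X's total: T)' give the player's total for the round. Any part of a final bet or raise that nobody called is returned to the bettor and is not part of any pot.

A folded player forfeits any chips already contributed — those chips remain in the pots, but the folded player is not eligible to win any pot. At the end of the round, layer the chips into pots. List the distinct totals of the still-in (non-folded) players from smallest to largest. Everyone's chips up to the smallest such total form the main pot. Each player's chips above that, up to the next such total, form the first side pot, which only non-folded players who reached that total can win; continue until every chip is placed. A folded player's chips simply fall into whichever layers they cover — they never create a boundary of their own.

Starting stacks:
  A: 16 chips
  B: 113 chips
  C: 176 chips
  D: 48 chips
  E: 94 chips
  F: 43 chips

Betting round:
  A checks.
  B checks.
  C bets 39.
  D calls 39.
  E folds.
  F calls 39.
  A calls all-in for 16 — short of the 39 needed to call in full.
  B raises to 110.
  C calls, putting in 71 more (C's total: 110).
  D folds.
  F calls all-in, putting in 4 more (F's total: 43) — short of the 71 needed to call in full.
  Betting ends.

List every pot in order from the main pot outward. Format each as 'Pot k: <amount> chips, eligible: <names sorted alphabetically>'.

Pot 1: 80 chips, eligible: A, B, C, F
Pot 2: 104 chips, eligible: B, C, F
Pot 3: 134 chips, eligible: B, C

Derivation:
Contributions: A=16, B=110, C=110, D=39, F=43
Folded: D, E
Pot levels (distinct totals of non-folded players): 16, 43, 110
Layer 1-16: 16 each from A, B, C, D, F = 16*5 = 80 chips; eligible A, B, C, F
Layer 17-43: B 27 + C 27 + D 23 + F 27 = 104 chips; eligible B, C, F
Layer 44-110: 67 each from B, C = 67*2 = 134 chips; eligible B, C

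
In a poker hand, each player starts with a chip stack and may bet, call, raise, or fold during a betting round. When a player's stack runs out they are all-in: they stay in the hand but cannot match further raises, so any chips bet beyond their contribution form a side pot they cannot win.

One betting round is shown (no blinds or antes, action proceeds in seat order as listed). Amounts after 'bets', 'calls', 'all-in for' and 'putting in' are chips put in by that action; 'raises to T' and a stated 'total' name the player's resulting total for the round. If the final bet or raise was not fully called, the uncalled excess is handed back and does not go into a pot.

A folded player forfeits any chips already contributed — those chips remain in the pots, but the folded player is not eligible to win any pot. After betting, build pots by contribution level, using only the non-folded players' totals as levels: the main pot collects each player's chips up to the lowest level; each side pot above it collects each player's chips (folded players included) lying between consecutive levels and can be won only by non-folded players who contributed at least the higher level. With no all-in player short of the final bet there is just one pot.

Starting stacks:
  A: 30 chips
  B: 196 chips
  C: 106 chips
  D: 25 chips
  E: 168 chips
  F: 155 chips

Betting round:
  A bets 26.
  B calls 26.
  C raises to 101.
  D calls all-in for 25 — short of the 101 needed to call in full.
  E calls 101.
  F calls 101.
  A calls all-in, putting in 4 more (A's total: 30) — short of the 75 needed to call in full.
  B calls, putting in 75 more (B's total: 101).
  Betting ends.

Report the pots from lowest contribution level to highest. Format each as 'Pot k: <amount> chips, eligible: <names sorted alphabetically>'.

Pot 1: 150 chips, eligible: A, B, C, D, E, F
Pot 2: 25 chips, eligible: A, B, C, E, F
Pot 3: 284 chips, eligible: B, C, E, F

Derivation:
Contributions: A=30, B=101, C=101, D=25, E=101, F=101
Pot levels (distinct totals of non-folded players): 25, 30, 101
Layer 1-25: 25 each from A, B, C, D, E, F = 25*6 = 150 chips; eligible A, B, C, D, E, F
Layer 26-30: 5 each from A, B, C, E, F = 5*5 = 25 chips; eligible A, B, C, E, F
Layer 31-101: 71 each from B, C, E, F = 71*4 = 284 chips; eligible B, C, E, F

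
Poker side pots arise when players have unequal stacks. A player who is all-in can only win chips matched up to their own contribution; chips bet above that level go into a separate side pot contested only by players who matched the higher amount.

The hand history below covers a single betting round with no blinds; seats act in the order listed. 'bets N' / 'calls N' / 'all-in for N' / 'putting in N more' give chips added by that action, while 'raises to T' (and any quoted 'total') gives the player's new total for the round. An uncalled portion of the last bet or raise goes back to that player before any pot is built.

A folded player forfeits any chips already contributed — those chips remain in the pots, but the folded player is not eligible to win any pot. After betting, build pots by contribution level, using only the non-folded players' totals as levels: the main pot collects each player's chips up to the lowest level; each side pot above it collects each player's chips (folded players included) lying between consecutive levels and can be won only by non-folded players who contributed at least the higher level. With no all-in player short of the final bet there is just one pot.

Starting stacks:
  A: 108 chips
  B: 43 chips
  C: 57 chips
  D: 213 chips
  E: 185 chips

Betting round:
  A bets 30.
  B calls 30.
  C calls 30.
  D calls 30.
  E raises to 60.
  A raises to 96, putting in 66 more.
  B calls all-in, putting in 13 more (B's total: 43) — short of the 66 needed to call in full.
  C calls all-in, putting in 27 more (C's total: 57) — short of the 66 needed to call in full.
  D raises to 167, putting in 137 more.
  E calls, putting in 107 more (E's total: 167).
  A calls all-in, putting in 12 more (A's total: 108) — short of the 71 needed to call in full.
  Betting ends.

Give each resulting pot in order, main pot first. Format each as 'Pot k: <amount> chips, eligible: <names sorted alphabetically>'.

Contributions: A=108, B=43, C=57, D=167, E=167
Pot levels (distinct totals of non-folded players): 43, 57, 108, 167
Layer 1-43: 43 each from A, B, C, D, E = 43*5 = 215 chips; eligible A, B, C, D, E
Layer 44-57: 14 each from A, C, D, E = 14*4 = 56 chips; eligible A, C, D, E
Layer 58-108: 51 each from A, D, E = 51*3 = 153 chips; eligible A, D, E
Layer 109-167: 59 each from D, E = 59*2 = 118 chips; eligible D, E

Pot 1: 215 chips, eligible: A, B, C, D, E
Pot 2: 56 chips, eligible: A, C, D, E
Pot 3: 153 chips, eligible: A, D, E
Pot 4: 118 chips, eligible: D, E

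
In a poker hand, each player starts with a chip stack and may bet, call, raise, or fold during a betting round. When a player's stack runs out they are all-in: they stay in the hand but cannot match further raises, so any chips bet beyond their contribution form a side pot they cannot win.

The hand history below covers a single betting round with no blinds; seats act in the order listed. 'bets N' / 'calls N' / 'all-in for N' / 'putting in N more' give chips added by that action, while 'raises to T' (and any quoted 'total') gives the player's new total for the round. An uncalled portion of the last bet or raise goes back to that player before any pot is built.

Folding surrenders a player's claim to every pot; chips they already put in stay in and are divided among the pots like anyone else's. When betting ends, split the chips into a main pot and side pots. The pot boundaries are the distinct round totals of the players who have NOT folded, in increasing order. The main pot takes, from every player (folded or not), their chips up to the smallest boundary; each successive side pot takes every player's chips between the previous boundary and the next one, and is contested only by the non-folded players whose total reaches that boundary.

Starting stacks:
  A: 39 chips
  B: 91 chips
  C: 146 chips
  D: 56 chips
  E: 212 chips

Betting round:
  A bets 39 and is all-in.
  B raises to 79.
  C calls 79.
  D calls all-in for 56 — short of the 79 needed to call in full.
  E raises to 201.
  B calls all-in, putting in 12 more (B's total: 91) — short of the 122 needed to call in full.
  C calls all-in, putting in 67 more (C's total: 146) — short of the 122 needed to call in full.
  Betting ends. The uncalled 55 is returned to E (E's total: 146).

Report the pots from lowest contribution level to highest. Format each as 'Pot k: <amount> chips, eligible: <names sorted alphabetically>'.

Pot 1: 195 chips, eligible: A, B, C, D, E
Pot 2: 68 chips, eligible: B, C, D, E
Pot 3: 105 chips, eligible: B, C, E
Pot 4: 110 chips, eligible: C, E

Derivation:
Contributions (after 55 returned to E): A=39, B=91, C=146, D=56, E=146
Pot levels (distinct totals of non-folded players): 39, 56, 91, 146
Layer 1-39: 39 each from A, B, C, D, E = 39*5 = 195 chips; eligible A, B, C, D, E
Layer 40-56: 17 each from B, C, D, E = 17*4 = 68 chips; eligible B, C, D, E
Layer 57-91: 35 each from B, C, E = 35*3 = 105 chips; eligible B, C, E
Layer 92-146: 55 each from C, E = 55*2 = 110 chips; eligible C, E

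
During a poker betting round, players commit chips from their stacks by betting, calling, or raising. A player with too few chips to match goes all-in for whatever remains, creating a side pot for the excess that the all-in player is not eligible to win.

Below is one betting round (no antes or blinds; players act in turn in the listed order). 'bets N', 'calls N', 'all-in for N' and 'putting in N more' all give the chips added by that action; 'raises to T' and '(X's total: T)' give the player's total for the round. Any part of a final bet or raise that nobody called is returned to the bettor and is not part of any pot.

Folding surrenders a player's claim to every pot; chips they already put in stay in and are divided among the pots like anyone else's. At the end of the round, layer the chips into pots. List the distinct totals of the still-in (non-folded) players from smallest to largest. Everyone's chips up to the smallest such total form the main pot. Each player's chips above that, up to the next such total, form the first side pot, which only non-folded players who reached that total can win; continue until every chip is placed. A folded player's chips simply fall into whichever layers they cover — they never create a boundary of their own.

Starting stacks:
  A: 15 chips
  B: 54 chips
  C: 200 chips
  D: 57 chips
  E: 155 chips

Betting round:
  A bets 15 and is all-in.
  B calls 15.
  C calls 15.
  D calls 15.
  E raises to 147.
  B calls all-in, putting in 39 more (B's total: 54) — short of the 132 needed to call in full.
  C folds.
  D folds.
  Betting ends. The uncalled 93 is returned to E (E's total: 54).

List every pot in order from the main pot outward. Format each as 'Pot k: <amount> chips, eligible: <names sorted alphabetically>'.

Pot 1: 75 chips, eligible: A, B, E
Pot 2: 78 chips, eligible: B, E

Derivation:
Contributions (after 93 returned to E): A=15, B=54, C=15, D=15, E=54
Folded: C, D
Pot levels (distinct totals of non-folded players): 15, 54
Layer 1-15: 15 each from A, B, C, D, E = 15*5 = 75 chips; eligible A, B, E
Layer 16-54: 39 each from B, E = 39*2 = 78 chips; eligible B, E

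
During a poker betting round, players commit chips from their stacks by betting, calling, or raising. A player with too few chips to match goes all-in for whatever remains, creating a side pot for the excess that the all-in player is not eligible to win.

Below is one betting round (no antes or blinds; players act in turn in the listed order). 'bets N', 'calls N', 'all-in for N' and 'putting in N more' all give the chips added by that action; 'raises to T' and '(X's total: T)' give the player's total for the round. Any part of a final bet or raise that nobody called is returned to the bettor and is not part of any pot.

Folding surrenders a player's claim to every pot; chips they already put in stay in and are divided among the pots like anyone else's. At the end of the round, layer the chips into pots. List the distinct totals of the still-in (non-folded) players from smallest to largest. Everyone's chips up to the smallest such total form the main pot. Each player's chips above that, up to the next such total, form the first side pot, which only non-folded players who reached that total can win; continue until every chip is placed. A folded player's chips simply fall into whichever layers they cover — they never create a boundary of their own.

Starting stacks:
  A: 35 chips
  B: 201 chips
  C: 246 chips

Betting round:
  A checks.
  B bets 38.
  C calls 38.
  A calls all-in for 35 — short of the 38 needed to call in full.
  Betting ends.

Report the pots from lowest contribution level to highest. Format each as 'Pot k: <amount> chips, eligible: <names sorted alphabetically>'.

Contributions: A=35, B=38, C=38
Pot levels (distinct totals of non-folded players): 35, 38
Layer 1-35: 35 each from A, B, C = 35*3 = 105 chips; eligible A, B, C
Layer 36-38: 3 each from B, C = 3*2 = 6 chips; eligible B, C

Pot 1: 105 chips, eligible: A, B, C
Pot 2: 6 chips, eligible: B, C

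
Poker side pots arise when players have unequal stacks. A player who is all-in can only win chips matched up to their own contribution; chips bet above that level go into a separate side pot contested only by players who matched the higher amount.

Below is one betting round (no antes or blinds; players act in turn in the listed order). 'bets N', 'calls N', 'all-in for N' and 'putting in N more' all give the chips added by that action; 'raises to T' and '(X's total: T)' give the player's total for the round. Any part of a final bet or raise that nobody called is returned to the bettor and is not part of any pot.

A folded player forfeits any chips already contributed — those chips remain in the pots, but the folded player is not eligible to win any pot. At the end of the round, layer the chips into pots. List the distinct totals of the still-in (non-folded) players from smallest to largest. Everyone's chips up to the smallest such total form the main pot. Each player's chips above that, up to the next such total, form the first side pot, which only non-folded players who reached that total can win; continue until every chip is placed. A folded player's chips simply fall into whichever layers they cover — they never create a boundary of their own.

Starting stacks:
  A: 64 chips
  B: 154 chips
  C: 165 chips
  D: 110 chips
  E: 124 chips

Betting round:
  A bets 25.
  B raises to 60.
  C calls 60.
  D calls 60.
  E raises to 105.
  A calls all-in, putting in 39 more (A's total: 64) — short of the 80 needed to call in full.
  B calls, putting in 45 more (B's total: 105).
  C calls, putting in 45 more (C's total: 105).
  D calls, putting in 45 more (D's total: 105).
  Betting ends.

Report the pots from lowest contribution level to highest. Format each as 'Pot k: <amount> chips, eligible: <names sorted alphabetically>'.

Contributions: A=64, B=105, C=105, D=105, E=105
Pot levels (distinct totals of non-folded players): 64, 105
Layer 1-64: 64 each from A, B, C, D, E = 64*5 = 320 chips; eligible A, B, C, D, E
Layer 65-105: 41 each from B, C, D, E = 41*4 = 164 chips; eligible B, C, D, E

Pot 1: 320 chips, eligible: A, B, C, D, E
Pot 2: 164 chips, eligible: B, C, D, E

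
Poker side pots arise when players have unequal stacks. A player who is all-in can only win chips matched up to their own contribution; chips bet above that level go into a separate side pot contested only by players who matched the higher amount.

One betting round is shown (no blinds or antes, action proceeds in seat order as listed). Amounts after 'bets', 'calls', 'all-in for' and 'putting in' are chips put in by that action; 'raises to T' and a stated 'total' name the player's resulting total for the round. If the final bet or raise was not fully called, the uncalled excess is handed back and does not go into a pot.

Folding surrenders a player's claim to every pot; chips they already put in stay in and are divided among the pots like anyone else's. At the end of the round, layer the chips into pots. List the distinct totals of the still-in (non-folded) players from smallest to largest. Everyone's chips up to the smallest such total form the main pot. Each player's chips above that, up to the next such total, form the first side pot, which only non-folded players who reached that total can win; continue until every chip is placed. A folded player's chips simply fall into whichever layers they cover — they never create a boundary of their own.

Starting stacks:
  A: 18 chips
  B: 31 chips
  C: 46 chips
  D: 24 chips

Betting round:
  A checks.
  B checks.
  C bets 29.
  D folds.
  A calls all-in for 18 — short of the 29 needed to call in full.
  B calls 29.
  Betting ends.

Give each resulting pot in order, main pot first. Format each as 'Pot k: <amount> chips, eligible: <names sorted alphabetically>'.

Contributions: A=18, B=29, C=29
Folded: D
Pot levels (distinct totals of non-folded players): 18, 29
Layer 1-18: 18 each from A, B, C = 18*3 = 54 chips; eligible A, B, C
Layer 19-29: 11 each from B, C = 11*2 = 22 chips; eligible B, C

Pot 1: 54 chips, eligible: A, B, C
Pot 2: 22 chips, eligible: B, C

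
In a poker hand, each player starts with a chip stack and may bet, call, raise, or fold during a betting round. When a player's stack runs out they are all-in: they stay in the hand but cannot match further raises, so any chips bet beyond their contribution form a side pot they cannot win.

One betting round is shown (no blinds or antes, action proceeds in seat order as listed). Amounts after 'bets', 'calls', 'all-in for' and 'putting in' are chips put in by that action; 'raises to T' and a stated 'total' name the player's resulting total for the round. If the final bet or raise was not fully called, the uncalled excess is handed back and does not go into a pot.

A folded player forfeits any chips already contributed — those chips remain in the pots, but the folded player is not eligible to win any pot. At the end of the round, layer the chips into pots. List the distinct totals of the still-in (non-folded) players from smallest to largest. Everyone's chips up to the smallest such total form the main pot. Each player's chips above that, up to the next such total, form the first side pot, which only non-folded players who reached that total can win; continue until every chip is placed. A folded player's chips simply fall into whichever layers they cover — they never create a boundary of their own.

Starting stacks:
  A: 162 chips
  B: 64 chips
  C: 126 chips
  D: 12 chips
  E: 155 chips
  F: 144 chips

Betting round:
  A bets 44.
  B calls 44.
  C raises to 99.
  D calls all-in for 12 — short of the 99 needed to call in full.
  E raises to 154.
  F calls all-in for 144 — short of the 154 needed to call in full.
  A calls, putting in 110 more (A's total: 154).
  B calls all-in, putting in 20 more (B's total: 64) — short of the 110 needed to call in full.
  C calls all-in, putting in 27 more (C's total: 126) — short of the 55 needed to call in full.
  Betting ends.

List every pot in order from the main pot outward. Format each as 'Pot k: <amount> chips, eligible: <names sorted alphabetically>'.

Pot 1: 72 chips, eligible: A, B, C, D, E, F
Pot 2: 260 chips, eligible: A, B, C, E, F
Pot 3: 248 chips, eligible: A, C, E, F
Pot 4: 54 chips, eligible: A, E, F
Pot 5: 20 chips, eligible: A, E

Derivation:
Contributions: A=154, B=64, C=126, D=12, E=154, F=144
Pot levels (distinct totals of non-folded players): 12, 64, 126, 144, 154
Layer 1-12: 12 each from A, B, C, D, E, F = 12*6 = 72 chips; eligible A, B, C, D, E, F
Layer 13-64: 52 each from A, B, C, E, F = 52*5 = 260 chips; eligible A, B, C, E, F
Layer 65-126: 62 each from A, C, E, F = 62*4 = 248 chips; eligible A, C, E, F
Layer 127-144: 18 each from A, E, F = 18*3 = 54 chips; eligible A, E, F
Layer 145-154: 10 each from A, E = 10*2 = 20 chips; eligible A, E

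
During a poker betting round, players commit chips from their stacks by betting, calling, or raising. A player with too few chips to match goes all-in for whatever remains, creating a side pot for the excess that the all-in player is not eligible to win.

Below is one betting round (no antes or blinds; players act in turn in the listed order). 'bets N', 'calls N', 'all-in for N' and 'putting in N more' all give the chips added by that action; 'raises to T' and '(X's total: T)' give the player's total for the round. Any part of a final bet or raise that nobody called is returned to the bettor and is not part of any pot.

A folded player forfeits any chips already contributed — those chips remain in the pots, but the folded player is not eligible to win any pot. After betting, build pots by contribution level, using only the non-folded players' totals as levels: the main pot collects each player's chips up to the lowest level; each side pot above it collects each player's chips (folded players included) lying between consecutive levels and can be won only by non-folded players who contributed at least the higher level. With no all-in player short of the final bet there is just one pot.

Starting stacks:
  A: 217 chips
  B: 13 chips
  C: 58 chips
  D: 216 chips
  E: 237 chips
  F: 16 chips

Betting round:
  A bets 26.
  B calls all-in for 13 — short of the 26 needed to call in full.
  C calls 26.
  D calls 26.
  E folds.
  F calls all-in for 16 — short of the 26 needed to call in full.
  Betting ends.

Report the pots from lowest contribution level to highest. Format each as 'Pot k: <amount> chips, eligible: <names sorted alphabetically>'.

Pot 1: 65 chips, eligible: A, B, C, D, F
Pot 2: 12 chips, eligible: A, C, D, F
Pot 3: 30 chips, eligible: A, C, D

Derivation:
Contributions: A=26, B=13, C=26, D=26, F=16
Folded: E
Pot levels (distinct totals of non-folded players): 13, 16, 26
Layer 1-13: 13 each from A, B, C, D, F = 13*5 = 65 chips; eligible A, B, C, D, F
Layer 14-16: 3 each from A, C, D, F = 3*4 = 12 chips; eligible A, C, D, F
Layer 17-26: 10 each from A, C, D = 10*3 = 30 chips; eligible A, C, D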